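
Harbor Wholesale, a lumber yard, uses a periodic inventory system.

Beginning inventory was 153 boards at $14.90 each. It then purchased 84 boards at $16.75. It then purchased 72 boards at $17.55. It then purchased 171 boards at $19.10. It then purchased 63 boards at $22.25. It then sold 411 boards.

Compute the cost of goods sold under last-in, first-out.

COGS = $7,651.35

Sale 1 (411) [LIFO — newest first]: 63 @ $22.25 + 171 @ $19.10 + 72 @ $17.55 + 84 @ $16.75 + 21 @ $14.90 = $7,651.35
Ending inventory: 132 @ $14.90 = $1,966.80
Check: goods available $9,618.15 = COGS $7,651.35 + ending $1,966.80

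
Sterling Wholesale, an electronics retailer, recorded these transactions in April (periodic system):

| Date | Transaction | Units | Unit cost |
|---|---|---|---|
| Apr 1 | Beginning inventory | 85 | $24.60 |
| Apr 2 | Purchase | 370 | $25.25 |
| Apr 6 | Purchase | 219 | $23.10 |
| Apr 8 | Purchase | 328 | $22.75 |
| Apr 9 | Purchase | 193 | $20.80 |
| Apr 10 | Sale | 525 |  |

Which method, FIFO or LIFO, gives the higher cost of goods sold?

FIFO COGS: 85 @ $24.60 + 370 @ $25.25 + 70 @ $23.10 = $13,050.50
LIFO COGS: 193 @ $20.80 + 328 @ $22.75 + 4 @ $23.10 = $11,568.80

FIFO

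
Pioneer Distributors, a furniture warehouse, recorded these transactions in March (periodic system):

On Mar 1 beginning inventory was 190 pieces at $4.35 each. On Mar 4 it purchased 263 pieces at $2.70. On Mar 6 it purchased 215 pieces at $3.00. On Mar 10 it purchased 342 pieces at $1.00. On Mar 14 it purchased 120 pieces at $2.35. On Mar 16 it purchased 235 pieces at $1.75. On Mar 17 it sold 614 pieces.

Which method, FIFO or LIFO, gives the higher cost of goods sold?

FIFO COGS: 190 @ $4.35 + 263 @ $2.70 + 161 @ $3.00 = $2,019.60
LIFO COGS: 235 @ $1.75 + 120 @ $2.35 + 259 @ $1.00 = $952.25

FIFO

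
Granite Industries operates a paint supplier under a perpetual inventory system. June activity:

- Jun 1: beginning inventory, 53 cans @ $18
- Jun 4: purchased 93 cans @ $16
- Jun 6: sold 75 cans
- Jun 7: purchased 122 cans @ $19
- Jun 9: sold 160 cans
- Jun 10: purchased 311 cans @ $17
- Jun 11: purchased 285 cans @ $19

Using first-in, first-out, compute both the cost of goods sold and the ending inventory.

Jun 6, 75 sold [FIFO — oldest first]: 53 @ $18 + 22 @ $16 = $1,306
Jun 9, 160 sold [FIFO — oldest first]: 71 @ $16 + 89 @ $19 = $2,827
Total COGS = $1,306 + $2,827 = $4,133
Ending inventory: 33 @ $19 + 311 @ $17 + 285 @ $19 = $11,329

COGS = $4,133; ending inventory = $11,329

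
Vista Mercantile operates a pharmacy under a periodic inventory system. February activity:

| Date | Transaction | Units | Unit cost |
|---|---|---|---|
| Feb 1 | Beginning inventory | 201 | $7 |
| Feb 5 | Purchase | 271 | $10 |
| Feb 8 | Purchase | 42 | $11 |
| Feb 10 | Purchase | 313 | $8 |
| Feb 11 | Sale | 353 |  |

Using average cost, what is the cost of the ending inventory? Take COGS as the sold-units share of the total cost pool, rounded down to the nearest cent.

Feb 11, sell 353: 353/827 × $7,083.00 → $3,023.33
Ending inventory (cost pool remaining) = $4,059.67

Ending inventory = $4,059.67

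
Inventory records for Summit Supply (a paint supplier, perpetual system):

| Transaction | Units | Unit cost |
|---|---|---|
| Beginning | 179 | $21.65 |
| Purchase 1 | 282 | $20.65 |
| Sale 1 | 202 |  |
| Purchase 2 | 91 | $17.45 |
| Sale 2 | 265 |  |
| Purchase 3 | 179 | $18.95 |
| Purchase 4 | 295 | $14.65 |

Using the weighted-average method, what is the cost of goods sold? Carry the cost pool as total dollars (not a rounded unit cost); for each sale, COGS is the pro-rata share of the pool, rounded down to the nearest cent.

COGS = $9,577.64

After Beginning: 179 on hand, pool $3,875.35 (≈ $21.6500 each)
After Purchase 1: 461 on hand, pool $9,698.65 (≈ $21.0383 each)
Sale 1, sell 202: 202/461 × $9,698.65 → $4,249.73
After Purchase 2: 350 on hand, pool $7,036.87 (≈ $20.1053 each)
Sale 2, sell 265: 265/350 × $7,036.87 → $5,327.91
After Purchase 3: 264 on hand, pool $5,101.01 (≈ $19.3220 each)
After Purchase 4: 559 on hand, pool $9,422.76 (≈ $16.8565 each)
Total COGS = $4,249.73 + $5,327.91 = $9,577.64
Ending inventory (cost pool remaining) = $9,422.76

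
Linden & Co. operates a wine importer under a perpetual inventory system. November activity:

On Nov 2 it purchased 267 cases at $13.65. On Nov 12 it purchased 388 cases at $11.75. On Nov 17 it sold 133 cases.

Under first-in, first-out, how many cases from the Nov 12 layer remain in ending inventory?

Nov 17, 133 sold [FIFO — oldest first]: 133 @ $13.65 = $1,815.45
Ending inventory: 134 @ $13.65 + 388 @ $11.75 = $6,388.10

388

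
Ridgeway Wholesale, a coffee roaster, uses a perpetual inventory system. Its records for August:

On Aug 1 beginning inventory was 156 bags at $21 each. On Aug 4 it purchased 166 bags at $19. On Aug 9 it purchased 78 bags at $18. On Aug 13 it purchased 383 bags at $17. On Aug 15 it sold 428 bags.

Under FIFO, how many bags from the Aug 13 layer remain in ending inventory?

Aug 15, 428 sold [FIFO — oldest first]: 156 @ $21 + 166 @ $19 + 78 @ $18 + 28 @ $17 = $8,310
Ending inventory: 355 @ $17 = $6,035
Check: goods available $14,345 = COGS $8,310 + ending $6,035

355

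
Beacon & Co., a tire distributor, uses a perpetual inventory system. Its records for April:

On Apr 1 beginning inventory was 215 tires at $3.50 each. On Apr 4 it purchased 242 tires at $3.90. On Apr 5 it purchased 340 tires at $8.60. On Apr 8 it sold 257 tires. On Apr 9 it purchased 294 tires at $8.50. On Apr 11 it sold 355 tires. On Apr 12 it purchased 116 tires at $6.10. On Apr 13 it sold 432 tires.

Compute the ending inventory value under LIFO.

Apr 8, 257 sold [LIFO — newest first]: 257 @ $8.60 = $2,210.20
Apr 11, 355 sold [LIFO — newest first]: 294 @ $8.50 + 61 @ $8.60 = $3,023.60
Apr 13, 432 sold [LIFO — newest first]: 116 @ $6.10 + 22 @ $8.60 + 242 @ $3.90 + 52 @ $3.50 = $2,022.60
Total COGS = $2,210.20 + $3,023.60 + $2,022.60 = $7,256.40
Ending inventory: 163 @ $3.50 = $570.50
Check: goods available $7,826.90 = COGS $7,256.40 + ending $570.50

Ending inventory = $570.50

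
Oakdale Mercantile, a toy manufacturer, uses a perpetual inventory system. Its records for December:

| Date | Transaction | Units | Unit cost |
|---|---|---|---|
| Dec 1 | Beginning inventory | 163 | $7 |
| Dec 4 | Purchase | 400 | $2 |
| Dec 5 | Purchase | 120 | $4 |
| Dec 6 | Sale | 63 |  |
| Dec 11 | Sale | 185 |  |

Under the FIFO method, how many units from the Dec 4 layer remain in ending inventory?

Dec 6, 63 sold [FIFO — oldest first]: 63 @ $7 = $441
Dec 11, 185 sold [FIFO — oldest first]: 100 @ $7 + 85 @ $2 = $870
Total COGS = $441 + $870 = $1,311
Ending inventory: 315 @ $2 + 120 @ $4 = $1,110

315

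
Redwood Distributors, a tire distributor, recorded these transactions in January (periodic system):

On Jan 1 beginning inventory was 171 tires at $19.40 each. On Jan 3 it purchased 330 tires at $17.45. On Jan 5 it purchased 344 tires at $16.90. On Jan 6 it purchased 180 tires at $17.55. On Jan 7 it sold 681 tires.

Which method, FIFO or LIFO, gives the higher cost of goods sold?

FIFO COGS: 171 @ $19.40 + 330 @ $17.45 + 180 @ $16.90 = $12,117.90
LIFO COGS: 180 @ $17.55 + 344 @ $16.90 + 157 @ $17.45 = $11,712.25

FIFO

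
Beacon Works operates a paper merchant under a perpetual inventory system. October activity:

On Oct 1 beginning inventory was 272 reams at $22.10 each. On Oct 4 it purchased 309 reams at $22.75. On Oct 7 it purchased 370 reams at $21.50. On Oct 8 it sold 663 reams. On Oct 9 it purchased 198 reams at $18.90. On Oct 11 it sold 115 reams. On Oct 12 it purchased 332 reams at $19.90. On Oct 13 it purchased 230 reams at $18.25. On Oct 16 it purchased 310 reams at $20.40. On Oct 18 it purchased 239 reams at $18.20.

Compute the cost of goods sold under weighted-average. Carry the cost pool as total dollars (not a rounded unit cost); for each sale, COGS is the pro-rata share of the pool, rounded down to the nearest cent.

After Oct 1: 272 on hand, pool $6,011.20 (≈ $22.1000 each)
After Oct 4: 581 on hand, pool $13,040.95 (≈ $22.4457 each)
After Oct 7: 951 on hand, pool $20,995.95 (≈ $22.0778 each)
Oct 8, sell 663: 663/951 × $20,995.95 → $14,637.55
After Oct 9: 486 on hand, pool $10,100.60 (≈ $20.7831 each)
Oct 11, sell 115: 115/486 × $10,100.60 → $2,390.05
After Oct 12: 703 on hand, pool $14,317.35 (≈ $20.3661 each)
After Oct 13: 933 on hand, pool $18,514.85 (≈ $19.8444 each)
After Oct 16: 1243 on hand, pool $24,838.85 (≈ $19.9830 each)
After Oct 18: 1482 on hand, pool $29,188.65 (≈ $19.6954 each)
Total COGS = $14,637.55 + $2,390.05 = $17,027.60
Ending inventory (cost pool remaining) = $29,188.65

COGS = $17,027.60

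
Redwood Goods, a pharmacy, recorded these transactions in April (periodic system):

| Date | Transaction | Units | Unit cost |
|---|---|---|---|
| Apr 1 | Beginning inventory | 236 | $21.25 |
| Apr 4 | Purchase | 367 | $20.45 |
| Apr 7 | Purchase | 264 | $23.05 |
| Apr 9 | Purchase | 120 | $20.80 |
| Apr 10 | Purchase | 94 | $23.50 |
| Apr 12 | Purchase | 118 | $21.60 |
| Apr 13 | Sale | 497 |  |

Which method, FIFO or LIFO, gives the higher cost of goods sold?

LIFO

FIFO COGS: 236 @ $21.25 + 261 @ $20.45 = $10,352.45
LIFO COGS: 118 @ $21.60 + 94 @ $23.50 + 120 @ $20.80 + 165 @ $23.05 = $11,057.05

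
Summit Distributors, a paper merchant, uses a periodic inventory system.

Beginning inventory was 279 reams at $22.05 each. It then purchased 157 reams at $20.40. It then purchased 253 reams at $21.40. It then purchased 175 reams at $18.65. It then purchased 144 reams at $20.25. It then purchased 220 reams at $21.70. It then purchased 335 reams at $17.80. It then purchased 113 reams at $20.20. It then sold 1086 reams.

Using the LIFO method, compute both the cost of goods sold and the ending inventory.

COGS = $21,317.95; ending inventory = $12,650.35

Sale 1 (1086) [LIFO — newest first]: 113 @ $20.20 + 335 @ $17.80 + 220 @ $21.70 + 144 @ $20.25 + 175 @ $18.65 + 99 @ $21.40 = $21,317.95
Ending inventory: 279 @ $22.05 + 157 @ $20.40 + 154 @ $21.40 = $12,650.35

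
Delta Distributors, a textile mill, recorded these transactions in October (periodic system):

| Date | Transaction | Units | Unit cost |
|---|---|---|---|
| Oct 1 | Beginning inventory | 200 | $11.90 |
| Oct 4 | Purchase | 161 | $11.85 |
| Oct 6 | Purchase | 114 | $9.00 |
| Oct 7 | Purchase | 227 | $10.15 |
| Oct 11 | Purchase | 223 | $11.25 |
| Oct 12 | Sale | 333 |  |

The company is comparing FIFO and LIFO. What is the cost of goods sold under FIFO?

COGS = $3,956.05

FIFO COGS: 200 @ $11.90 + 133 @ $11.85 = $3,956.05
LIFO COGS: 223 @ $11.25 + 110 @ $10.15 = $3,625.25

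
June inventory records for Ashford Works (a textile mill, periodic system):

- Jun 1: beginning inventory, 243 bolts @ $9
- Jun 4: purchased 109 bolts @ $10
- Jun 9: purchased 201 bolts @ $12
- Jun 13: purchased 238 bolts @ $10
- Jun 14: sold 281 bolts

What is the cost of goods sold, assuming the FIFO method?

COGS = $2,567

Jun 14, 281 sold [FIFO — oldest first]: 243 @ $9 + 38 @ $10 = $2,567
Ending inventory: 71 @ $10 + 201 @ $12 + 238 @ $10 = $5,502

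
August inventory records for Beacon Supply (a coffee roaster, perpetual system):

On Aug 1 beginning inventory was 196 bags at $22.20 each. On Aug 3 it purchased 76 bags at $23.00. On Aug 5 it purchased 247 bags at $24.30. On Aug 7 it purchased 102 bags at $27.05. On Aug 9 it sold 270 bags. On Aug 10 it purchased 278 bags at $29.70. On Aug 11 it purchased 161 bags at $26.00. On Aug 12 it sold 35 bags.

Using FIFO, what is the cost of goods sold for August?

COGS = $6,901.10

Aug 9, 270 sold [FIFO — oldest first]: 196 @ $22.20 + 74 @ $23.00 = $6,053.20
Aug 12, 35 sold [FIFO — oldest first]: 2 @ $23.00 + 33 @ $24.30 = $847.90
Total COGS = $6,053.20 + $847.90 = $6,901.10
Ending inventory: 214 @ $24.30 + 102 @ $27.05 + 278 @ $29.70 + 161 @ $26.00 = $20,401.90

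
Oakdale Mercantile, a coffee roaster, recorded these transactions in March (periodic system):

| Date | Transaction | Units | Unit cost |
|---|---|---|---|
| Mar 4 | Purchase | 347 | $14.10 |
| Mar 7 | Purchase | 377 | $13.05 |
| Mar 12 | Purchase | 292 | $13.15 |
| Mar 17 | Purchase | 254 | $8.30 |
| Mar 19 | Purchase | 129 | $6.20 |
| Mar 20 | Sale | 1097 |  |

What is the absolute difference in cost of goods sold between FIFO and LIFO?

FIFO COGS: 347 @ $14.10 + 377 @ $13.05 + 292 @ $13.15 + 81 @ $8.30 = $14,324.65
LIFO COGS: 129 @ $6.20 + 254 @ $8.30 + 292 @ $13.15 + 377 @ $13.05 + 45 @ $14.10 = $12,302.15
Difference = |$14,324.65 − $12,302.15| = $2,022.50

$2,022.50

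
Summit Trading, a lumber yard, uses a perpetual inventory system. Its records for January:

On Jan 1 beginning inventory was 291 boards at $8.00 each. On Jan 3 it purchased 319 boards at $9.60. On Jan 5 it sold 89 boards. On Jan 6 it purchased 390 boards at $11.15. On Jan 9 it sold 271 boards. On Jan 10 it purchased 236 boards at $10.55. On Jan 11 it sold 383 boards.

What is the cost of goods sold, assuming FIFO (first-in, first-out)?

Jan 5, 89 sold [FIFO — oldest first]: 89 @ $8.00 = $712.00
Jan 9, 271 sold [FIFO — oldest first]: 202 @ $8.00 + 69 @ $9.60 = $2,278.40
Jan 11, 383 sold [FIFO — oldest first]: 250 @ $9.60 + 133 @ $11.15 = $3,882.95
Total COGS = $712.00 + $2,278.40 + $3,882.95 = $6,873.35
Ending inventory: 257 @ $11.15 + 236 @ $10.55 = $5,355.35

COGS = $6,873.35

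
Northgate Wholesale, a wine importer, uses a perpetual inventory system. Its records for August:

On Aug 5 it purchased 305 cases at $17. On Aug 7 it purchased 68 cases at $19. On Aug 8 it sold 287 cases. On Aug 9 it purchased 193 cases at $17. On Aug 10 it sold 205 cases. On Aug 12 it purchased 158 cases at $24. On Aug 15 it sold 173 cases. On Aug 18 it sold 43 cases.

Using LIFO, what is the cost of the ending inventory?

Aug 8, 287 sold [LIFO — newest first]: 68 @ $19 + 219 @ $17 = $5,015
Aug 10, 205 sold [LIFO — newest first]: 193 @ $17 + 12 @ $17 = $3,485
Aug 15, 173 sold [LIFO — newest first]: 158 @ $24 + 15 @ $17 = $4,047
Aug 18, 43 sold [LIFO — newest first]: 43 @ $17 = $731
Total COGS = $5,015 + $3,485 + $4,047 + $731 = $13,278
Ending inventory: 16 @ $17 = $272

Ending inventory = $272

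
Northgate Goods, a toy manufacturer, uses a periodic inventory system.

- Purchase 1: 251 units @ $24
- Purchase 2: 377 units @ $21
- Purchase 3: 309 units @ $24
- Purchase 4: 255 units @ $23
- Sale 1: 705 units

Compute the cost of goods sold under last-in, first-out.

COGS = $16,242

Sale 1 (705) [LIFO — newest first]: 255 @ $23 + 309 @ $24 + 141 @ $21 = $16,242
Ending inventory: 251 @ $24 + 236 @ $21 = $10,980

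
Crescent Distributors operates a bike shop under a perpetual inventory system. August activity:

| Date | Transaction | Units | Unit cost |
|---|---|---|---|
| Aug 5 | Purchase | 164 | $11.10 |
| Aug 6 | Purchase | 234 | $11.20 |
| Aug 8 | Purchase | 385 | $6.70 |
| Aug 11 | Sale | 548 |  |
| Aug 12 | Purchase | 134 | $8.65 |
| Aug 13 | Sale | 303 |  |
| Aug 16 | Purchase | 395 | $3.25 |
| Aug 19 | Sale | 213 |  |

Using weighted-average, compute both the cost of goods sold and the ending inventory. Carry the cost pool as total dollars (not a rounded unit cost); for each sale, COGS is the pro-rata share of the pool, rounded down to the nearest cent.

After Aug 5: 164 on hand, pool $1,820.40 (≈ $11.1000 each)
After Aug 6: 398 on hand, pool $4,441.20 (≈ $11.1588 each)
After Aug 8: 783 on hand, pool $7,020.70 (≈ $8.9664 each)
Aug 11, sell 548: 548/783 × $7,020.70 → $4,913.59
After Aug 12: 369 on hand, pool $3,266.21 (≈ $8.8515 each)
Aug 13, sell 303: 303/369 × $3,266.21 → $2,682.00
After Aug 16: 461 on hand, pool $1,867.96 (≈ $4.0520 each)
Aug 19, sell 213: 213/461 × $1,867.96 → $863.07
Total COGS = $4,913.59 + $2,682.00 + $863.07 = $8,458.66
Ending inventory (cost pool remaining) = $1,004.89
Check: goods available $9,463.55 = COGS $8,458.66 + ending $1,004.89

COGS = $8,458.66; ending inventory = $1,004.89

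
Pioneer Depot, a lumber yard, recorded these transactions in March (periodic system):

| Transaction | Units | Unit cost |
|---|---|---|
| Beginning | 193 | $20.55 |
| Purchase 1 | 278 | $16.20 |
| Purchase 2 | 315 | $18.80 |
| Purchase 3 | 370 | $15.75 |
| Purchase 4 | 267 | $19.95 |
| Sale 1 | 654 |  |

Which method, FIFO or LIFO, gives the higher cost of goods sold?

FIFO COGS: 193 @ $20.55 + 278 @ $16.20 + 183 @ $18.80 = $11,910.15
LIFO COGS: 267 @ $19.95 + 370 @ $15.75 + 17 @ $18.80 = $11,473.75

FIFO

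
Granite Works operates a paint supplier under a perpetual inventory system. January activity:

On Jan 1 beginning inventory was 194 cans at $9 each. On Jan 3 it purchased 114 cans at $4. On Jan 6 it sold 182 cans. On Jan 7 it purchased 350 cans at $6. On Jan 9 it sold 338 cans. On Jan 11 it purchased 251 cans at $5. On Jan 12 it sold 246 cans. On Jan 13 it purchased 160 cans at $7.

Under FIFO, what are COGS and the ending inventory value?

Jan 6, 182 sold [FIFO — oldest first]: 182 @ $9 = $1,638
Jan 9, 338 sold [FIFO — oldest first]: 12 @ $9 + 114 @ $4 + 212 @ $6 = $1,836
Jan 12, 246 sold [FIFO — oldest first]: 138 @ $6 + 108 @ $5 = $1,368
Total COGS = $1,638 + $1,836 + $1,368 = $4,842
Ending inventory: 143 @ $5 + 160 @ $7 = $1,835

COGS = $4,842; ending inventory = $1,835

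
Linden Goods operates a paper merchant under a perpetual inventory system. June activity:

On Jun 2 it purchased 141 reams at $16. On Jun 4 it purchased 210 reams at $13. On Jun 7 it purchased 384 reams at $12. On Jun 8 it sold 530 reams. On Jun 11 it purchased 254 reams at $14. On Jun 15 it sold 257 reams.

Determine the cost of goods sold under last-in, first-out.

Jun 8, 530 sold [LIFO — newest first]: 384 @ $12 + 146 @ $13 = $6,506
Jun 15, 257 sold [LIFO — newest first]: 254 @ $14 + 3 @ $13 = $3,595
Total COGS = $6,506 + $3,595 = $10,101
Ending inventory: 141 @ $16 + 61 @ $13 = $3,049
Check: goods available $13,150 = COGS $10,101 + ending $3,049

COGS = $10,101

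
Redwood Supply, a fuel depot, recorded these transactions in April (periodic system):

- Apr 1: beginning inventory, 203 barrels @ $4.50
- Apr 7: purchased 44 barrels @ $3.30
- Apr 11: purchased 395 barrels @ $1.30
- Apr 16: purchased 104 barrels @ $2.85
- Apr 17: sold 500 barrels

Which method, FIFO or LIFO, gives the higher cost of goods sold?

FIFO COGS: 203 @ $4.50 + 44 @ $3.30 + 253 @ $1.30 = $1,387.60
LIFO COGS: 104 @ $2.85 + 395 @ $1.30 + 1 @ $3.30 = $813.20

FIFO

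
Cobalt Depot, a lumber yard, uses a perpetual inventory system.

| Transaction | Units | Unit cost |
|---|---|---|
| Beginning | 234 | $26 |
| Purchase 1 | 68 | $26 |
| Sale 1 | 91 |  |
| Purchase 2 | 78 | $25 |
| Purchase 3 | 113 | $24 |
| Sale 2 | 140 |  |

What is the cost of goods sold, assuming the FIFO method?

Sale 1 (91) [FIFO — oldest first]: 91 @ $26 = $2,366
Sale 2 (140) [FIFO — oldest first]: 140 @ $26 = $3,640
Total COGS = $2,366 + $3,640 = $6,006
Ending inventory: 3 @ $26 + 68 @ $26 + 78 @ $25 + 113 @ $24 = $6,508
Check: goods available $12,514 = COGS $6,006 + ending $6,508

COGS = $6,006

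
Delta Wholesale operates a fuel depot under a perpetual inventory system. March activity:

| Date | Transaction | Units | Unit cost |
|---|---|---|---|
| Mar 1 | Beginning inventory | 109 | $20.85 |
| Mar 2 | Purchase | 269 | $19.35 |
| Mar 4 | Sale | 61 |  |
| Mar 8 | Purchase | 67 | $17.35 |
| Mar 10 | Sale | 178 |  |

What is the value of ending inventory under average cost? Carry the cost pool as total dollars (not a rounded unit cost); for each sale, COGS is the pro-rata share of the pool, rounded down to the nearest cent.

After Mar 1: 109 on hand, pool $2,272.65 (≈ $20.8500 each)
After Mar 2: 378 on hand, pool $7,477.80 (≈ $19.7825 each)
Mar 4, sell 61: 61/378 × $7,477.80 → $1,206.73
After Mar 8: 384 on hand, pool $7,433.52 (≈ $19.3581 each)
Mar 10, sell 178: 178/384 × $7,433.52 → $3,445.74
Total COGS = $1,206.73 + $3,445.74 = $4,652.47
Ending inventory (cost pool remaining) = $3,987.78

Ending inventory = $3,987.78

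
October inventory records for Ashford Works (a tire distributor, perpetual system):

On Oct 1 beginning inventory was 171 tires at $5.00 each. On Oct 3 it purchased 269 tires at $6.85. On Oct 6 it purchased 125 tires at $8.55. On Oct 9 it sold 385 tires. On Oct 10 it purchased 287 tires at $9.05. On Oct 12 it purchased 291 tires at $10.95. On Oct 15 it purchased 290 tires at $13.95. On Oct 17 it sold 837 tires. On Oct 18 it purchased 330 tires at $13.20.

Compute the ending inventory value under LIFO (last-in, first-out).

Ending inventory = $5,553.20

Oct 9, 385 sold [LIFO — newest first]: 125 @ $8.55 + 260 @ $6.85 = $2,849.75
Oct 17, 837 sold [LIFO — newest first]: 290 @ $13.95 + 291 @ $10.95 + 256 @ $9.05 = $9,548.75
Total COGS = $2,849.75 + $9,548.75 = $12,398.50
Ending inventory: 171 @ $5.00 + 9 @ $6.85 + 31 @ $9.05 + 330 @ $13.20 = $5,553.20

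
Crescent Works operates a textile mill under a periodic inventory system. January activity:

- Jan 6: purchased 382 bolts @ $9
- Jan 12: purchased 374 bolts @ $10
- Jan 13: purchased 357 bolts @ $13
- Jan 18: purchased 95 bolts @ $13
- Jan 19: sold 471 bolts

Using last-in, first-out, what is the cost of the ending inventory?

Jan 19, 471 sold [LIFO — newest first]: 95 @ $13 + 357 @ $13 + 19 @ $10 = $6,066
Ending inventory: 382 @ $9 + 355 @ $10 = $6,988

Ending inventory = $6,988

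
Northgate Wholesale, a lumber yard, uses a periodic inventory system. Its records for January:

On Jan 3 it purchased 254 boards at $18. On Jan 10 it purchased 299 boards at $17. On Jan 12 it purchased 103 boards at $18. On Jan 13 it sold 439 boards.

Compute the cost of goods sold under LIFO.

COGS = $7,603

Jan 13, 439 sold [LIFO — newest first]: 103 @ $18 + 299 @ $17 + 37 @ $18 = $7,603
Ending inventory: 217 @ $18 = $3,906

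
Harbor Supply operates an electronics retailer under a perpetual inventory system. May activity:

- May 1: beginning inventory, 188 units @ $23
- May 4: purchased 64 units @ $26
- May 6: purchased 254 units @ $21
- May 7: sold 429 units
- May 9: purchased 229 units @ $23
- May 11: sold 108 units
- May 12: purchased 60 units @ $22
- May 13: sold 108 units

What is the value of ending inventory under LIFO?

Ending inventory = $3,450

May 7, 429 sold [LIFO — newest first]: 254 @ $21 + 64 @ $26 + 111 @ $23 = $9,551
May 11, 108 sold [LIFO — newest first]: 108 @ $23 = $2,484
May 13, 108 sold [LIFO — newest first]: 60 @ $22 + 48 @ $23 = $2,424
Total COGS = $9,551 + $2,484 + $2,424 = $14,459
Ending inventory: 77 @ $23 + 73 @ $23 = $3,450
Check: goods available $17,909 = COGS $14,459 + ending $3,450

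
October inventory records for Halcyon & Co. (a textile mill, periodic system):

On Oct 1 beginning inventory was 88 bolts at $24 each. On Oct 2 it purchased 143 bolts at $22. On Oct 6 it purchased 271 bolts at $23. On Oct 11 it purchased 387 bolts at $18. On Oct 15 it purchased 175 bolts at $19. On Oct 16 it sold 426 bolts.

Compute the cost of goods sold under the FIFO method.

Oct 16, 426 sold [FIFO — oldest first]: 88 @ $24 + 143 @ $22 + 195 @ $23 = $9,743
Ending inventory: 76 @ $23 + 387 @ $18 + 175 @ $19 = $12,039

COGS = $9,743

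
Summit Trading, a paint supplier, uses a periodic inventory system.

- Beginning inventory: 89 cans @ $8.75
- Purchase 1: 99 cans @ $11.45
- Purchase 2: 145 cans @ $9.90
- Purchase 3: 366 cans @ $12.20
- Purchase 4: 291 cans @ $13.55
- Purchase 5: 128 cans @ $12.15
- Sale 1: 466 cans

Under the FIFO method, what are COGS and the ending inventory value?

Sale 1 (466) [FIFO — oldest first]: 89 @ $8.75 + 99 @ $11.45 + 145 @ $9.90 + 133 @ $12.20 = $4,970.40
Ending inventory: 233 @ $12.20 + 291 @ $13.55 + 128 @ $12.15 = $8,340.85

COGS = $4,970.40; ending inventory = $8,340.85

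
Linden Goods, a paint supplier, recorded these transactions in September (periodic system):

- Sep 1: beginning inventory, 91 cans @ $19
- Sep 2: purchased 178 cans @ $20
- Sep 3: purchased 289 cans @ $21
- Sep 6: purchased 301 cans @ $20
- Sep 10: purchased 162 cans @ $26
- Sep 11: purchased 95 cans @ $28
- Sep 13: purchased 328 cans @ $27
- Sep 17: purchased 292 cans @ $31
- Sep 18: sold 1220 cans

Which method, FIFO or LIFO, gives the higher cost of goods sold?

LIFO

FIFO COGS: 91 @ $19 + 178 @ $20 + 289 @ $21 + 301 @ $20 + 162 @ $26 + 95 @ $28 + 104 @ $27 = $27,058
LIFO COGS: 292 @ $31 + 328 @ $27 + 95 @ $28 + 162 @ $26 + 301 @ $20 + 42 @ $21 = $31,682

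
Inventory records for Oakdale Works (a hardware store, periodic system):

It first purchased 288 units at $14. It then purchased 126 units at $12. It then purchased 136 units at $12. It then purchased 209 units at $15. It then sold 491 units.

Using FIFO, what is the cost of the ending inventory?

Sale 1 (491) [FIFO — oldest first]: 288 @ $14 + 126 @ $12 + 77 @ $12 = $6,468
Ending inventory: 59 @ $12 + 209 @ $15 = $3,843
Check: goods available $10,311 = COGS $6,468 + ending $3,843

Ending inventory = $3,843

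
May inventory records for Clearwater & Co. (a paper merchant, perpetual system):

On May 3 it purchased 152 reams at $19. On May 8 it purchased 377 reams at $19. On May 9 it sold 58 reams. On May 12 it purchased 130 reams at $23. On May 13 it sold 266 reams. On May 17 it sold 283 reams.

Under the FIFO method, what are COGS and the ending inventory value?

May 9, 58 sold [FIFO — oldest first]: 58 @ $19 = $1,102
May 13, 266 sold [FIFO — oldest first]: 94 @ $19 + 172 @ $19 = $5,054
May 17, 283 sold [FIFO — oldest first]: 205 @ $19 + 78 @ $23 = $5,689
Total COGS = $1,102 + $5,054 + $5,689 = $11,845
Ending inventory: 52 @ $23 = $1,196
Check: goods available $13,041 = COGS $11,845 + ending $1,196

COGS = $11,845; ending inventory = $1,196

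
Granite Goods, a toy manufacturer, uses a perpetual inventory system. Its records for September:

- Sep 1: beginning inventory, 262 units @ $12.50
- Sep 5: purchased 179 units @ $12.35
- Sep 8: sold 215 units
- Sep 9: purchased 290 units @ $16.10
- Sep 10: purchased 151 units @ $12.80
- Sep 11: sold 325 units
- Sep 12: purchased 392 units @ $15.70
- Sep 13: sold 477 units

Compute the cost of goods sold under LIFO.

COGS = $14,917.75

Sep 8, 215 sold [LIFO — newest first]: 179 @ $12.35 + 36 @ $12.50 = $2,660.65
Sep 11, 325 sold [LIFO — newest first]: 151 @ $12.80 + 174 @ $16.10 = $4,734.20
Sep 13, 477 sold [LIFO — newest first]: 392 @ $15.70 + 85 @ $16.10 = $7,522.90
Total COGS = $2,660.65 + $4,734.20 + $7,522.90 = $14,917.75
Ending inventory: 226 @ $12.50 + 31 @ $16.10 = $3,324.10
Check: goods available $18,241.85 = COGS $14,917.75 + ending $3,324.10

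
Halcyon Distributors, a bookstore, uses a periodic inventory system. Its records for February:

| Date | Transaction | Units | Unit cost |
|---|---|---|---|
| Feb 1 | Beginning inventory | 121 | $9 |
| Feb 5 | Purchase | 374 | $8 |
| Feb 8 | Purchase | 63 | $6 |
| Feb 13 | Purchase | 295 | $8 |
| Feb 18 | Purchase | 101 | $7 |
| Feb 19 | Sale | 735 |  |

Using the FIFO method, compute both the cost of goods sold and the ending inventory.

Feb 19, 735 sold [FIFO — oldest first]: 121 @ $9 + 374 @ $8 + 63 @ $6 + 177 @ $8 = $5,875
Ending inventory: 118 @ $8 + 101 @ $7 = $1,651
Check: goods available $7,526 = COGS $5,875 + ending $1,651

COGS = $5,875; ending inventory = $1,651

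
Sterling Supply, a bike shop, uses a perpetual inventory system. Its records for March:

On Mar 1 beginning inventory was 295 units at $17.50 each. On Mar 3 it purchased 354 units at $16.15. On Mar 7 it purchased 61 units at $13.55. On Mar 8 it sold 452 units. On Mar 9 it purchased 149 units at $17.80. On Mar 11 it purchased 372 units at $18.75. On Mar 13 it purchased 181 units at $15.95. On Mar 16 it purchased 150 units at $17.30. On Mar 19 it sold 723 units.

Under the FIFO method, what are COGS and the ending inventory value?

Mar 8, 452 sold [FIFO — oldest first]: 295 @ $17.50 + 157 @ $16.15 = $7,698.05
Mar 19, 723 sold [FIFO — oldest first]: 197 @ $16.15 + 61 @ $13.55 + 149 @ $17.80 + 316 @ $18.75 = $12,585.30
Total COGS = $7,698.05 + $12,585.30 = $20,283.35
Ending inventory: 56 @ $18.75 + 181 @ $15.95 + 150 @ $17.30 = $6,531.95

COGS = $20,283.35; ending inventory = $6,531.95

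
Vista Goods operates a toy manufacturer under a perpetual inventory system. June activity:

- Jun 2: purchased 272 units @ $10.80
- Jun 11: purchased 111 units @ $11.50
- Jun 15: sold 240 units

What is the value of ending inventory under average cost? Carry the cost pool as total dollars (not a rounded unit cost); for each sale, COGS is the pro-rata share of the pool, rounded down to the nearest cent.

Ending inventory = $1,573.42

After Jun 2: 272 on hand, pool $2,937.60 (≈ $10.8000 each)
After Jun 11: 383 on hand, pool $4,214.10 (≈ $11.0029 each)
Jun 15, sell 240: 240/383 × $4,214.10 → $2,640.68
Ending inventory (cost pool remaining) = $1,573.42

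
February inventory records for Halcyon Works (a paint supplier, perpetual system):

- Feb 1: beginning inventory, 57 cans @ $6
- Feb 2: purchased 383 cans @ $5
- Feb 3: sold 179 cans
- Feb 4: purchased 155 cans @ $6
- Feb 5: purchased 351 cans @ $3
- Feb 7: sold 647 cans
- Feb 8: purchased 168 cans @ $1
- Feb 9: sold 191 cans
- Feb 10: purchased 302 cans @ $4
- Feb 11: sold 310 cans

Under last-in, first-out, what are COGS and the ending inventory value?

Feb 3, 179 sold [LIFO — newest first]: 179 @ $5 = $895
Feb 7, 647 sold [LIFO — newest first]: 351 @ $3 + 155 @ $6 + 141 @ $5 = $2,688
Feb 9, 191 sold [LIFO — newest first]: 168 @ $1 + 23 @ $5 = $283
Feb 11, 310 sold [LIFO — newest first]: 302 @ $4 + 8 @ $5 = $1,248
Total COGS = $895 + $2,688 + $283 + $1,248 = $5,114
Ending inventory: 57 @ $6 + 32 @ $5 = $502
Check: goods available $5,616 = COGS $5,114 + ending $502

COGS = $5,114; ending inventory = $502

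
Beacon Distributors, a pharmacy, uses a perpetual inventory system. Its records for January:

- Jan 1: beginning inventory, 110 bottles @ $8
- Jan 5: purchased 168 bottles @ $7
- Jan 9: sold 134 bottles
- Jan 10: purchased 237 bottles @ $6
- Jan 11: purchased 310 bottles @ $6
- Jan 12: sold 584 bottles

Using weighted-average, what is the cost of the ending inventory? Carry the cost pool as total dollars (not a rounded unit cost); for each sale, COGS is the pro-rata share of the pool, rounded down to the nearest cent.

After Jan 1: 110 on hand, pool $880.00 (≈ $8.0000 each)
After Jan 5: 278 on hand, pool $2,056.00 (≈ $7.3957 each)
Jan 9, sell 134: 134/278 × $2,056.00 → $991.02
After Jan 10: 381 on hand, pool $2,486.98 (≈ $6.5275 each)
After Jan 11: 691 on hand, pool $4,346.98 (≈ $6.2909 each)
Jan 12, sell 584: 584/691 × $4,346.98 → $3,673.85
Total COGS = $991.02 + $3,673.85 = $4,664.87
Ending inventory (cost pool remaining) = $673.13

Ending inventory = $673.13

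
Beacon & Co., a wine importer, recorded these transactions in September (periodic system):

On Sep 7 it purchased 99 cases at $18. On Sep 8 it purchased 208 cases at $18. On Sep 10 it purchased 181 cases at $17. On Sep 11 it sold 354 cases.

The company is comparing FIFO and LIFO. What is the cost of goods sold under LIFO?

COGS = $6,191

FIFO COGS: 99 @ $18 + 208 @ $18 + 47 @ $17 = $6,325
LIFO COGS: 181 @ $17 + 173 @ $18 = $6,191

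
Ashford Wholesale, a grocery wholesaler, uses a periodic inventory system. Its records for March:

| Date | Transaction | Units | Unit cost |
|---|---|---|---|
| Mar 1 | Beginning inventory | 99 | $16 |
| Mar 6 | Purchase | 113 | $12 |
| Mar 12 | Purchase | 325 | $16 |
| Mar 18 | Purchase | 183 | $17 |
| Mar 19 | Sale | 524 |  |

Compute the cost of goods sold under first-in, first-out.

COGS = $7,932

Mar 19, 524 sold [FIFO — oldest first]: 99 @ $16 + 113 @ $12 + 312 @ $16 = $7,932
Ending inventory: 13 @ $16 + 183 @ $17 = $3,319
Check: goods available $11,251 = COGS $7,932 + ending $3,319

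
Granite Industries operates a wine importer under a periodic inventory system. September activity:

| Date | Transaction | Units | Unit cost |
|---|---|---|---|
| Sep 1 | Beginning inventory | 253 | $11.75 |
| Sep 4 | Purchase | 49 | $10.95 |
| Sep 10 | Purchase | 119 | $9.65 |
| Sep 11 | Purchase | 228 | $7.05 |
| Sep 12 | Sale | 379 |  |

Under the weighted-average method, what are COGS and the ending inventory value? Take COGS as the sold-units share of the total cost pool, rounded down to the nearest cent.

COGS = $3,658.63; ending inventory = $2,606.42

Sep 12, sell 379: 379/649 × $6,265.05 → $3,658.63
Ending inventory (cost pool remaining) = $2,606.42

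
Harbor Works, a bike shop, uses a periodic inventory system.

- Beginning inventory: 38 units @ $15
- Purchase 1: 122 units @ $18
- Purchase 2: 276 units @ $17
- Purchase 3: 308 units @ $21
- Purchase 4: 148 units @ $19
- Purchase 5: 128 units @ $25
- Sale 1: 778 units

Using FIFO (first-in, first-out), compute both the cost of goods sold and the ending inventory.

Sale 1 (778) [FIFO — oldest first]: 38 @ $15 + 122 @ $18 + 276 @ $17 + 308 @ $21 + 34 @ $19 = $14,572
Ending inventory: 114 @ $19 + 128 @ $25 = $5,366

COGS = $14,572; ending inventory = $5,366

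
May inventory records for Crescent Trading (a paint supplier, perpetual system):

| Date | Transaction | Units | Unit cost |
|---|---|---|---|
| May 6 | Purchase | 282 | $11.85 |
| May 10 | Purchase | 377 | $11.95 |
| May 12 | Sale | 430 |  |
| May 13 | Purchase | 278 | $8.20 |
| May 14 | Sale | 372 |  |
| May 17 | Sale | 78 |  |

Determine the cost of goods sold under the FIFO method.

COGS = $9,659.05

May 12, 430 sold [FIFO — oldest first]: 282 @ $11.85 + 148 @ $11.95 = $5,110.30
May 14, 372 sold [FIFO — oldest first]: 229 @ $11.95 + 143 @ $8.20 = $3,909.15
May 17, 78 sold [FIFO — oldest first]: 78 @ $8.20 = $639.60
Total COGS = $5,110.30 + $3,909.15 + $639.60 = $9,659.05
Ending inventory: 57 @ $8.20 = $467.40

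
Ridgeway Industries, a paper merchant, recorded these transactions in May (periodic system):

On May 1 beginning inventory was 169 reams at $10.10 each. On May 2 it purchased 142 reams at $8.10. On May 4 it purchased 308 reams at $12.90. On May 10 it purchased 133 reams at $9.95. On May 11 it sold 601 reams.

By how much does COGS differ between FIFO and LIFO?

$30.45

FIFO COGS: 169 @ $10.10 + 142 @ $8.10 + 290 @ $12.90 = $6,598.10
LIFO COGS: 133 @ $9.95 + 308 @ $12.90 + 142 @ $8.10 + 18 @ $10.10 = $6,628.55
Difference = |$6,598.10 − $6,628.55| = $30.45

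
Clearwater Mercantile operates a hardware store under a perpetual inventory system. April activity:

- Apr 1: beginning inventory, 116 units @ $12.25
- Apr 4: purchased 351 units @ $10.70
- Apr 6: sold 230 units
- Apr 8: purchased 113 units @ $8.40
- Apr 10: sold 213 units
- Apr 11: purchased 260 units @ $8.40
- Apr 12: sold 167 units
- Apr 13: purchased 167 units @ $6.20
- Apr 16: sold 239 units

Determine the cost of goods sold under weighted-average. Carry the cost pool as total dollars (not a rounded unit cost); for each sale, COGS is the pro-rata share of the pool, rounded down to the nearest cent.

COGS = $8,106.88

After Apr 1: 116 on hand, pool $1,421.00 (≈ $12.2500 each)
After Apr 4: 467 on hand, pool $5,176.70 (≈ $11.0850 each)
Apr 6, sell 230: 230/467 × $5,176.70 → $2,549.55
After Apr 8: 350 on hand, pool $3,576.35 (≈ $10.2181 each)
Apr 10, sell 213: 213/350 × $3,576.35 → $2,176.46
After Apr 11: 397 on hand, pool $3,583.89 (≈ $9.0274 each)
Apr 12, sell 167: 167/397 × $3,583.89 → $1,507.58
After Apr 13: 397 on hand, pool $3,111.71 (≈ $7.8381 each)
Apr 16, sell 239: 239/397 × $3,111.71 → $1,873.29
Total COGS = $2,549.55 + $2,176.46 + $1,507.58 + $1,873.29 = $8,106.88
Ending inventory (cost pool remaining) = $1,238.42
Check: goods available $9,345.30 = COGS $8,106.88 + ending $1,238.42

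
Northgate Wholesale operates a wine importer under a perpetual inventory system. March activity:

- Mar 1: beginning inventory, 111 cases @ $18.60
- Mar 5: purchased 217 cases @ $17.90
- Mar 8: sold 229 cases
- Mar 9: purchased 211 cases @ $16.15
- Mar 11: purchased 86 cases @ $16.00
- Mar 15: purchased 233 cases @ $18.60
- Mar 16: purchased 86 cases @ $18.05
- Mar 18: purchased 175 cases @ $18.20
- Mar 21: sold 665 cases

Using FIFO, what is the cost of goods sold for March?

COGS = $15,716.15

Mar 8, 229 sold [FIFO — oldest first]: 111 @ $18.60 + 118 @ $17.90 = $4,176.80
Mar 21, 665 sold [FIFO — oldest first]: 99 @ $17.90 + 211 @ $16.15 + 86 @ $16.00 + 233 @ $18.60 + 36 @ $18.05 = $11,539.35
Total COGS = $4,176.80 + $11,539.35 = $15,716.15
Ending inventory: 50 @ $18.05 + 175 @ $18.20 = $4,087.50
Check: goods available $19,803.65 = COGS $15,716.15 + ending $4,087.50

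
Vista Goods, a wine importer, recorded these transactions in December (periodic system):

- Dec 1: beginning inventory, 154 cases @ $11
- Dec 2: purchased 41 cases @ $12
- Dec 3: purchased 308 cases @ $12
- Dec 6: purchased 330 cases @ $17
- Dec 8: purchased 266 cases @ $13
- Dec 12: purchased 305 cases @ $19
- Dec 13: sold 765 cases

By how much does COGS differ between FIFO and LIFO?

$2,215

FIFO COGS: 154 @ $11 + 41 @ $12 + 308 @ $12 + 262 @ $17 = $10,336
LIFO COGS: 305 @ $19 + 266 @ $13 + 194 @ $17 = $12,551
Difference = |$10,336 − $12,551| = $2,215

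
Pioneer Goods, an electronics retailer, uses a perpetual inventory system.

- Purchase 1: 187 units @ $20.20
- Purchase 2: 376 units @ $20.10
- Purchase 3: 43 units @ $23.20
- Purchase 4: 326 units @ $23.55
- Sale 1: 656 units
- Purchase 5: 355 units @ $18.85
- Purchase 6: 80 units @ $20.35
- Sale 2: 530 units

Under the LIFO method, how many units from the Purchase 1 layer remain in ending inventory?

Sale 1 (656) [LIFO — newest first]: 326 @ $23.55 + 43 @ $23.20 + 287 @ $20.10 = $14,443.60
Sale 2 (530) [LIFO — newest first]: 80 @ $20.35 + 355 @ $18.85 + 89 @ $20.10 + 6 @ $20.20 = $10,229.85
Total COGS = $14,443.60 + $10,229.85 = $24,673.45
Ending inventory: 181 @ $20.20 = $3,656.20
Check: goods available $28,329.65 = COGS $24,673.45 + ending $3,656.20

181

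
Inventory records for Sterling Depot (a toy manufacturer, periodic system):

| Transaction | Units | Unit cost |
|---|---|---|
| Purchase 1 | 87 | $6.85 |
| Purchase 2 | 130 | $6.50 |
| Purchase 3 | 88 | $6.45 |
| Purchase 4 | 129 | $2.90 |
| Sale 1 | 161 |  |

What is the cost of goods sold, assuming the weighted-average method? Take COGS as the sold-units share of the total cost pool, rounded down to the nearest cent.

Sale 1, sell 161: 161/434 × $2,382.65 → $883.88
Ending inventory (cost pool remaining) = $1,498.77

COGS = $883.88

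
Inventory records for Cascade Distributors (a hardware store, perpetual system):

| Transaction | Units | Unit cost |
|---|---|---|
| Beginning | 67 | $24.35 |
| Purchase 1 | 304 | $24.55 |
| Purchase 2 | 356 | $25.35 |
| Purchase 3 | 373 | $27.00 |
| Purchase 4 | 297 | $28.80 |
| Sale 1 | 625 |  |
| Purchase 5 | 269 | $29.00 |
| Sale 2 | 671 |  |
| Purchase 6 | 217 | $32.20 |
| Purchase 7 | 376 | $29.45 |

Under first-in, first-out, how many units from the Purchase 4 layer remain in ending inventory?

Sale 1 (625) [FIFO — oldest first]: 67 @ $24.35 + 304 @ $24.55 + 254 @ $25.35 = $15,533.55
Sale 2 (671) [FIFO — oldest first]: 102 @ $25.35 + 373 @ $27.00 + 196 @ $28.80 = $18,301.50
Total COGS = $15,533.55 + $18,301.50 = $33,835.05
Ending inventory: 101 @ $28.80 + 269 @ $29.00 + 217 @ $32.20 + 376 @ $29.45 = $28,770.40
Check: goods available $62,605.45 = COGS $33,835.05 + ending $28,770.40

101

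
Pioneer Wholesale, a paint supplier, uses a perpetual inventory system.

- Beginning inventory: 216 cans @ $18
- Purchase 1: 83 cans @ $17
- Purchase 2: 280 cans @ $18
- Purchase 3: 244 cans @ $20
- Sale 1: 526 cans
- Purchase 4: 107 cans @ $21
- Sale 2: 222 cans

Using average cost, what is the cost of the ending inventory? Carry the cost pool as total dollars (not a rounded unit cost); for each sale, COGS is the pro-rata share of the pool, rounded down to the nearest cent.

Ending inventory = $3,486.46

After Beginning: 216 on hand, pool $3,888.00 (≈ $18.0000 each)
After Purchase 1: 299 on hand, pool $5,299.00 (≈ $17.7224 each)
After Purchase 2: 579 on hand, pool $10,339.00 (≈ $17.8566 each)
After Purchase 3: 823 on hand, pool $15,219.00 (≈ $18.4921 each)
Sale 1, sell 526: 526/823 × $15,219.00 → $9,726.84
After Purchase 4: 404 on hand, pool $7,739.16 (≈ $19.1563 each)
Sale 2, sell 222: 222/404 × $7,739.16 → $4,252.70
Total COGS = $9,726.84 + $4,252.70 = $13,979.54
Ending inventory (cost pool remaining) = $3,486.46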